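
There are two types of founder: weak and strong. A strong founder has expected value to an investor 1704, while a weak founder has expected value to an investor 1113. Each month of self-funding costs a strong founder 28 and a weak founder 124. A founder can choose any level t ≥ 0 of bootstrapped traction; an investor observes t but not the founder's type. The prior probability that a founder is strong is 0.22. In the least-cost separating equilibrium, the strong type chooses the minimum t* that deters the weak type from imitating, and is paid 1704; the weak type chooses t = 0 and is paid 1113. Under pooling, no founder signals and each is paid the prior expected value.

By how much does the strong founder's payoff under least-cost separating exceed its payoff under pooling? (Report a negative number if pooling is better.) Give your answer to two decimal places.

Least-cost separating signal: t* solves 1113 = 1704 − 124·t*, so t* = (1704 − 1113)/124 ≈ 4.7661.
Strong type's separating payoff: 1704 − 28 × t* = 1704 − 28 × (1704 − 1113)/124 = 1704 − 16548/124 ≈ 1570.5484.
Pooling payoff: 0.22 × 1704 + 0.78 × 1113 = 1243.02.
Difference: 1570.5484 − 1243.02 = 327.5284, i.e. 327.53 to two decimal places.
The strong type prefers to separate.

327.53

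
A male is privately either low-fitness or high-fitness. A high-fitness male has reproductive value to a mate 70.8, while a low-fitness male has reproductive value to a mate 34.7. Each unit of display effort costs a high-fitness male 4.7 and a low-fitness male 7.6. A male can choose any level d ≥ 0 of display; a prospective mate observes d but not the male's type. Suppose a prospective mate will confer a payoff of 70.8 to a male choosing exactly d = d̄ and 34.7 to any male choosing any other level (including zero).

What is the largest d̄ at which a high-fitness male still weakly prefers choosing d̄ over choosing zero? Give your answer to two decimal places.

Choosing d̄ yields the high-fitness type 70.8 − 4.7·d̄; choosing zero yields 34.7.
The high-fitness type is indifferent at 70.8 − 4.7·d̄ = 34.7, i.e. d̄ = (70.8 − 34.7) / 4.7 ≈ 7.68.
For any d̄ above 7.68 the high-fitness type would rather pool at zero, so separation collapses.

7.68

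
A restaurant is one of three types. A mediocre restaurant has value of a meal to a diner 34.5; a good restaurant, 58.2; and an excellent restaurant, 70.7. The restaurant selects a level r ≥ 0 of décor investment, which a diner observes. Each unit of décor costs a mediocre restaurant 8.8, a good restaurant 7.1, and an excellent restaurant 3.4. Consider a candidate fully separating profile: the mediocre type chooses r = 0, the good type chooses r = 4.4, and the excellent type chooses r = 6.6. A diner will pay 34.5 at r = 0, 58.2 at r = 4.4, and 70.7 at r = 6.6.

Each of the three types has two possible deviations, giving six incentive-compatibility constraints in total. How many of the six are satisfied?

Mediocre (own payoff 34.5): to r=4.4 gives 58.2 − 8.8×4.4 = 19.48 → no gain ✓; to r=6.6 gives 70.7 − 8.8×6.6 = 12.62 → no gain ✓.
Excellent (own payoff 70.7 − 3.4×6.6 = 48.26): to r=0 gives 34.5 → no gain ✓; to r=4.4 gives 58.2 − 3.4×4.4 = 43.24 → no gain ✓.
Good (own payoff 58.2 − 7.1×4.4 = 26.96): to r=0 gives 34.5 → profitable ✗; to r=6.6 gives 70.7 − 7.1×6.6 = 23.84 → no gain ✓.
5 of the 6 constraints hold; not an equilibrium.

5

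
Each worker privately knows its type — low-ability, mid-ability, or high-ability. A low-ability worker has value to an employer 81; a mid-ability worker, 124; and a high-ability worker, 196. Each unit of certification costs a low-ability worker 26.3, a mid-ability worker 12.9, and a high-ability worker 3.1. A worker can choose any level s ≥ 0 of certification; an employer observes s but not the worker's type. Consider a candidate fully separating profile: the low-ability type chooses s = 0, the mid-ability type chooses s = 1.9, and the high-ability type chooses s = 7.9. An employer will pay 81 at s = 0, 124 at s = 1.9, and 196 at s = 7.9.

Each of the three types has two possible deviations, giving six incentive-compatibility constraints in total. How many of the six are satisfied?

High-ability (own payoff 196 − 3.1×7.9 = 171.51): to s=0 gives 81 → no gain ✓; to s=1.9 gives 124 − 3.1×1.9 = 118.11 → no gain ✓.
Mid-ability (own payoff 124 − 12.9×1.9 = 99.49): to s=0 gives 81 → no gain ✓; to s=7.9 gives 196 − 12.9×7.9 = 94.09 → no gain ✓.
Low-ability (own payoff 81): to s=1.9 gives 124 − 26.3×1.9 = 74.03 → no gain ✓; to s=7.9 gives 196 − 26.3×7.9 = -11.77 → no gain ✓.
6 of the 6 constraints hold; this profile is a separating equilibrium.

6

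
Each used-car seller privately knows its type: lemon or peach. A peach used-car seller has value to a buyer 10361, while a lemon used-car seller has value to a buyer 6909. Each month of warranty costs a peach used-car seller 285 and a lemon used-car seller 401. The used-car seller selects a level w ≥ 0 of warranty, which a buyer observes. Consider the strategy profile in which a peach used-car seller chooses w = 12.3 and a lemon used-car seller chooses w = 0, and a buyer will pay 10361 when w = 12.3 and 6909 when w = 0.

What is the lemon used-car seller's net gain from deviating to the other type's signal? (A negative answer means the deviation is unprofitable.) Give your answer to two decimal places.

-1480.30

Playing w = 0 the lemon used-car seller receives 6909.
Deviating to w = 12.3 brings payment 10361 at cost 401 × 12.3 = 4932.3, netting 5428.7.
Gain from deviating: 5428.7 − 6909 = -1480.30.
The gain is negative, so the lemon type's incentive-compatibility constraint is satisfied.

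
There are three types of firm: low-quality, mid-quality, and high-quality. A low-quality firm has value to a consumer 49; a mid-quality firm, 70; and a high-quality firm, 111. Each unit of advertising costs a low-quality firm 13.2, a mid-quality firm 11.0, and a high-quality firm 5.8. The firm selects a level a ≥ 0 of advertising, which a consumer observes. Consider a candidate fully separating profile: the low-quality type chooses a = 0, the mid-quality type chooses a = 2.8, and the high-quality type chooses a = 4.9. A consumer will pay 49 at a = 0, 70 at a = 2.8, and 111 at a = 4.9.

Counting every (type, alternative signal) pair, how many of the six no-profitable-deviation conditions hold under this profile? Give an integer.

4

Mid-quality (own payoff 70 − 11.0×2.8 = 39.2): to a=0 gives 49 → profitable ✗; to a=4.9 gives 111 − 11.0×4.9 = 57.1 → profitable ✗.
Low-quality (own payoff 49): to a=2.8 gives 70 − 13.2×2.8 = 33.04 → no gain ✓; to a=4.9 gives 111 − 13.2×4.9 = 46.32 → no gain ✓.
High-quality (own payoff 111 − 5.8×4.9 = 82.58): to a=0 gives 49 → no gain ✓; to a=2.8 gives 70 − 5.8×2.8 = 53.76 → no gain ✓.
4 of the 6 constraints hold; not an equilibrium.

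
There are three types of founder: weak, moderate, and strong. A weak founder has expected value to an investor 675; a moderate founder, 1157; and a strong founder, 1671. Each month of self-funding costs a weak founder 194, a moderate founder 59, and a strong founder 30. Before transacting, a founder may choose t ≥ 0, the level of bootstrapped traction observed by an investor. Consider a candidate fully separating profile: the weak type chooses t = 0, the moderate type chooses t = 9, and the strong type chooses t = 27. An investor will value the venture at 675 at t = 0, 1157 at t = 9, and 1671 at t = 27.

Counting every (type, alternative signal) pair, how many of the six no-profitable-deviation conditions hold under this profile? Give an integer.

Weak (own payoff 675): to t=9 gives 1157 − 194×9 = -589 → no gain ✓; to t=27 gives 1671 − 194×27 = -3567 → no gain ✓.
Strong (own payoff 1671 − 30×27 = 861): to t=0 gives 675 → no gain ✓; to t=9 gives 1157 − 30×9 = 887 → profitable ✗.
Moderate (own payoff 1157 − 59×9 = 626): to t=0 gives 675 → profitable ✗; to t=27 gives 1671 − 59×27 = 78 → no gain ✓.
4 of the 6 constraints hold; not an equilibrium.

4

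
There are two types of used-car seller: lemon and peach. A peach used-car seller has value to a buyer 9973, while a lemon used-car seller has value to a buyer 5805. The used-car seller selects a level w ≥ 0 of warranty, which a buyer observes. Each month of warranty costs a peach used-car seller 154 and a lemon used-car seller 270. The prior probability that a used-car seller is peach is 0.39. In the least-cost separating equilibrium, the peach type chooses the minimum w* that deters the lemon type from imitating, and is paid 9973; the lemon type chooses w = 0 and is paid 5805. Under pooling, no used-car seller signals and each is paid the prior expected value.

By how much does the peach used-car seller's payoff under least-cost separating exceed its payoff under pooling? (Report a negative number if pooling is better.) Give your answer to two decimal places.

Least-cost separating signal: w* solves 5805 = 9973 − 270·w*, so w* = (9973 − 5805)/270 ≈ 15.4370.
Peach type's separating payoff: 9973 − 154 × w* = 9973 − 154 × (9973 − 5805)/270 = 9973 − 641872/270 ≈ 7595.6963.
Pooling payoff: 0.39 × 9973 + 0.61 × 5805 = 7430.52.
Difference: 7595.6963 − 7430.52 = 165.1763, i.e. 165.18 to two decimal places.
The peach type prefers to separate.

165.18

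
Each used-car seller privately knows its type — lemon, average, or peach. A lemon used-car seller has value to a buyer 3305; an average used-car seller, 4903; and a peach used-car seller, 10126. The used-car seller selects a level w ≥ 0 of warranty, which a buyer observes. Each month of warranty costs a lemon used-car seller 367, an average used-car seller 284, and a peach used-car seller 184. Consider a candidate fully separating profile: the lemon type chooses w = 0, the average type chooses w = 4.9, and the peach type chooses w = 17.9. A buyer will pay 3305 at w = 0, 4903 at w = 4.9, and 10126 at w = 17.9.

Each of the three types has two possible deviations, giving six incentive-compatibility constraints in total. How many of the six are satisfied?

Lemon (own payoff 3305): to w=4.9 gives 4903 − 367×4.9 = 3104.7 → no gain ✓; to w=17.9 gives 10126 − 367×17.9 = 3556.7 → profitable ✗.
Average (own payoff 4903 − 284×4.9 = 3511.4): to w=0 gives 3305 → no gain ✓; to w=17.9 gives 10126 − 284×17.9 = 5042.4 → profitable ✗.
Peach (own payoff 10126 − 184×17.9 = 6832.4): to w=0 gives 3305 → no gain ✓; to w=4.9 gives 4903 − 184×4.9 = 4001.4 → no gain ✓.
4 of the 6 constraints hold; not an equilibrium.

4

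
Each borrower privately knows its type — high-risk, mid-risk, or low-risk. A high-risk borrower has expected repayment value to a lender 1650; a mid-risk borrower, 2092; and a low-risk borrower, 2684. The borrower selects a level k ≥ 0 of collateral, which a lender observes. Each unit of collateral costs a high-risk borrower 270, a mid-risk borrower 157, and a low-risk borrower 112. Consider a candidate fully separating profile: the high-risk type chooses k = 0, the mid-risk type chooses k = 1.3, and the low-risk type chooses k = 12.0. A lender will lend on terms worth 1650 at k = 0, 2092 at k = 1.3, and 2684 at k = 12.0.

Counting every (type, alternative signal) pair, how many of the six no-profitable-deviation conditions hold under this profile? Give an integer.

3

Mid-risk (own payoff 2092 − 157×1.3 = 1887.9): to k=0 gives 1650 → no gain ✓; to k=12.0 gives 2684 − 157×12.0 = 800 → no gain ✓.
Low-risk (own payoff 2684 − 112×12.0 = 1340): to k=0 gives 1650 → profitable ✗; to k=1.3 gives 2092 − 112×1.3 = 1946.4 → profitable ✗.
High-risk (own payoff 1650): to k=1.3 gives 2092 − 270×1.3 = 1741 → profitable ✗; to k=12.0 gives 2684 − 270×12.0 = -556 → no gain ✓.
3 of the 6 constraints hold; not an equilibrium.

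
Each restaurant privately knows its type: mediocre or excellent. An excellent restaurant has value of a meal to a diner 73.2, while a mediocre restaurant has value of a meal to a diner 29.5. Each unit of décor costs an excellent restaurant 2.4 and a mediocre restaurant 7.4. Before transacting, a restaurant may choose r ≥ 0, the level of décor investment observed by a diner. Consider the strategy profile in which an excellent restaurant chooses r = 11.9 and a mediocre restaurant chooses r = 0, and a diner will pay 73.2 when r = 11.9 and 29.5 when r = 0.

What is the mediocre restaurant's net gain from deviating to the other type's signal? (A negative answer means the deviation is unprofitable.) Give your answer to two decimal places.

Playing r = 0 the mediocre restaurant receives 29.5.
Deviating to r = 11.9 brings payment 73.2 at cost 7.4 × 11.9 = 88.06, netting -14.86.
Gain from deviating: -14.86 − 29.5 = -44.36.
The gain is negative, so the mediocre type's incentive-compatibility constraint is satisfied.

-44.36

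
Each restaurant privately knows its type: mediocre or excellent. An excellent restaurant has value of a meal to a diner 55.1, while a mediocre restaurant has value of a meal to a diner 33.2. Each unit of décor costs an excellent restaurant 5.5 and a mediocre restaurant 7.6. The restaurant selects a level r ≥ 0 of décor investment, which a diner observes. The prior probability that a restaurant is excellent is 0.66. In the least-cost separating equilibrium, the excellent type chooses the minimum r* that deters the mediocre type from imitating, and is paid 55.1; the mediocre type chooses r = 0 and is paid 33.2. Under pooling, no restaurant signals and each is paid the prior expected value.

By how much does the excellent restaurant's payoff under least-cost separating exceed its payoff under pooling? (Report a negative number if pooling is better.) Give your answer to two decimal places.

-8.40

Least-cost separating signal: r* solves 33.2 = 55.1 − 7.6·r*, so r* = (55.1 − 33.2)/7.6 ≈ 2.8816.
Excellent type's separating payoff: 55.1 − 5.5 × r* = 55.1 − 5.5 × (55.1 − 33.2)/7.6 = 55.1 − 120.45/7.6 ≈ 39.2513.
Pooling payoff: 0.66 × 55.1 + 0.34 × 33.2 = 47.654.
Difference: 39.2513 − 47.654 = -8.4027, i.e. -8.40 to two decimal places.
The excellent type would prefer the pooling outcome.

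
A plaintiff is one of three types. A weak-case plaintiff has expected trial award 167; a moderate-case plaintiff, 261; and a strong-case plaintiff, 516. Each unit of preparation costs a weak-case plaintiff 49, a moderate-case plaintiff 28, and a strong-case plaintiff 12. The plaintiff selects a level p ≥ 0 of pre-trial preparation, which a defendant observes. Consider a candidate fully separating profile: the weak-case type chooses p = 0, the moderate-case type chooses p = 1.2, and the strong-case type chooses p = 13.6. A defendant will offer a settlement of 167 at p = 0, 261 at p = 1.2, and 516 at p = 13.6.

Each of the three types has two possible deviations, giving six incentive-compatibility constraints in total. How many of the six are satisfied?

Strong-case (own payoff 516 − 12×13.6 = 352.8): to p=0 gives 167 → no gain ✓; to p=1.2 gives 261 − 12×1.2 = 246.6 → no gain ✓.
Weak-case (own payoff 167): to p=1.2 gives 261 − 49×1.2 = 202.2 → profitable ✗; to p=13.6 gives 516 − 49×13.6 = -150.4 → no gain ✓.
Moderate-case (own payoff 261 − 28×1.2 = 227.4): to p=0 gives 167 → no gain ✓; to p=13.6 gives 516 − 28×13.6 = 135.2 → no gain ✓.
5 of the 6 constraints hold; not an equilibrium.

5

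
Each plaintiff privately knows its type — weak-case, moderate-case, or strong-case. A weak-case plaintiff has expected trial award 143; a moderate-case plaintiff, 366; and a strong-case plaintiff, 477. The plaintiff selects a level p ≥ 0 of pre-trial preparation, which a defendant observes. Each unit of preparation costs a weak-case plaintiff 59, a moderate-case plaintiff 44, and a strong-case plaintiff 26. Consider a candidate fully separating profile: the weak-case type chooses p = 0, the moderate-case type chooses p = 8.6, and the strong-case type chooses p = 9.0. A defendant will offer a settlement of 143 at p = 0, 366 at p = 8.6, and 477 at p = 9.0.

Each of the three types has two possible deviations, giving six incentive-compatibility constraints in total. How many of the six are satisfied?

4

Moderate-case (own payoff 366 − 44×8.6 = -12.4): to p=0 gives 143 → profitable ✗; to p=9.0 gives 477 − 44×9.0 = 81 → profitable ✗.
Weak-case (own payoff 143): to p=8.6 gives 366 − 59×8.6 = -141.4 → no gain ✓; to p=9.0 gives 477 − 59×9.0 = -54 → no gain ✓.
Strong-case (own payoff 477 − 26×9.0 = 243): to p=0 gives 143 → no gain ✓; to p=8.6 gives 366 − 26×8.6 = 142.4 → no gain ✓.
4 of the 6 constraints hold; not an equilibrium.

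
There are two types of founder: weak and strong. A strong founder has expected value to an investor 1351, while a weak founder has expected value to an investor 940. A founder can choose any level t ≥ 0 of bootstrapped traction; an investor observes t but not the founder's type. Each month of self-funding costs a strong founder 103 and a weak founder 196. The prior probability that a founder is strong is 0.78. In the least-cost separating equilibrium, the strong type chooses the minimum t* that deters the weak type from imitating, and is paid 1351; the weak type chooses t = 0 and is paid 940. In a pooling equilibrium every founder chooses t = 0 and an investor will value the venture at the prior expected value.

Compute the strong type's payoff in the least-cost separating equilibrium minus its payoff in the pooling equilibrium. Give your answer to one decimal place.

Least-cost separating signal: t* solves 940 = 1351 − 196·t*, so t* = (1351 − 940)/196 ≈ 2.0969.
Strong type's separating payoff: 1351 − 103 × t* = 1351 − 103 × (1351 − 940)/196 = 1351 − 42333/196 ≈ 1135.015.
Pooling payoff: 0.78 × 1351 + 0.22 × 940 = 1260.58.
Difference: 1135.015 − 1260.58 = -125.565, i.e. -125.6 to one decimal place.
The strong type would prefer the pooling outcome.

-125.6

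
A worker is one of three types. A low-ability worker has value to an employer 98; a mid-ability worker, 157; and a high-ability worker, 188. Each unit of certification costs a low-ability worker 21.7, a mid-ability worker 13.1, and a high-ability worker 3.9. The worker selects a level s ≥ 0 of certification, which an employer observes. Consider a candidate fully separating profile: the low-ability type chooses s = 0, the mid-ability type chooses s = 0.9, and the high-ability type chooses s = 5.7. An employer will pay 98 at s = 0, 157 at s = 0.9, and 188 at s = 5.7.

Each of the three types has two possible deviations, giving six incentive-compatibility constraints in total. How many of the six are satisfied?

5

Low-ability (own payoff 98): to s=0.9 gives 157 − 21.7×0.9 = 137.47 → profitable ✗; to s=5.7 gives 188 − 21.7×5.7 = 64.31 → no gain ✓.
High-ability (own payoff 188 − 3.9×5.7 = 165.77): to s=0 gives 98 → no gain ✓; to s=0.9 gives 157 − 3.9×0.9 = 153.49 → no gain ✓.
Mid-ability (own payoff 157 − 13.1×0.9 = 145.21): to s=0 gives 98 → no gain ✓; to s=5.7 gives 188 − 13.1×5.7 = 113.33 → no gain ✓.
5 of the 6 constraints hold; not an equilibrium.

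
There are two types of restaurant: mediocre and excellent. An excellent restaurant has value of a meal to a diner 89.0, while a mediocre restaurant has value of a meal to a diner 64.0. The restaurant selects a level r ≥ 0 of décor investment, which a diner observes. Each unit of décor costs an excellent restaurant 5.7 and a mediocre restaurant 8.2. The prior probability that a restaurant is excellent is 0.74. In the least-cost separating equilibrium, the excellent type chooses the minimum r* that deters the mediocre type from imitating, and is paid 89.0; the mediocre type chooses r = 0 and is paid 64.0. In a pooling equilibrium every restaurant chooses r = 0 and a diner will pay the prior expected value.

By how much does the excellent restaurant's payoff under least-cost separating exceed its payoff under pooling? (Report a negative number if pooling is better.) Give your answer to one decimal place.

Least-cost separating signal: r* solves 64.0 = 89.0 − 8.2·r*, so r* = (89.0 − 64.0)/8.2 ≈ 3.0488.
Excellent type's separating payoff: 89.0 − 5.7 × r* = 89.0 − 5.7 × (89.0 − 64.0)/8.2 = 89.0 − 142.5/8.2 ≈ 71.622.
Pooling payoff: 0.74 × 89.0 + 0.26 × 64.0 = 82.5.
Difference: 71.622 − 82.5 = -10.878, i.e. -10.9 to one decimal place.
The excellent type would prefer the pooling outcome.

-10.9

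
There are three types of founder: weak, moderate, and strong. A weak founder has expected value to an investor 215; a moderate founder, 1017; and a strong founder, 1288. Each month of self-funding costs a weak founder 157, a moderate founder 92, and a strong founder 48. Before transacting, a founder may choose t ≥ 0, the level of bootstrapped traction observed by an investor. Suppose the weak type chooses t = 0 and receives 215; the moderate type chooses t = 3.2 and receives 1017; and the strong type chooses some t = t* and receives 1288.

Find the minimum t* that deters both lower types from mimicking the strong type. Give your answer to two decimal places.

6.83

Weak type (on-path payoff 215) won't mimic when 215 ≥ 1288 − 157·t*, i.e. t* ≥ 6.83.
Moderate type (on-path payoff 1017 − 92×3.2 = 722.6) won't mimic when 722.6 ≥ 1288 − 92·t*, i.e. t* ≥ 6.15.
Both must hold, so t* = max(6.83, 6.15) = 6.83. The weak type's constraint binds.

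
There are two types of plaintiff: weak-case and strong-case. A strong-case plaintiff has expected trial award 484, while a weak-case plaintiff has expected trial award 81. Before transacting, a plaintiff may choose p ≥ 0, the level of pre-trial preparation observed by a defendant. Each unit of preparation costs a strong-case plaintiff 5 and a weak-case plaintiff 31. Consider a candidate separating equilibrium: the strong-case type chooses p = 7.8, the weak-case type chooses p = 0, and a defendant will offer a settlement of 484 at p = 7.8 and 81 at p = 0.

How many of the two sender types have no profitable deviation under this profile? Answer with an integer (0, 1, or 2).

1

Strong-case type: signal → 484 − 5 × 7.8 = 445; deviate to 0 → 81. IC holds (445 ≥ 81).
Weak-case type: stay at 0 → 81; mimic → 484 − 31 × 7.8 = 242.2. IC fails (81 < 242.2).
1 of 2 constraints hold, so this profile is not an equilibrium.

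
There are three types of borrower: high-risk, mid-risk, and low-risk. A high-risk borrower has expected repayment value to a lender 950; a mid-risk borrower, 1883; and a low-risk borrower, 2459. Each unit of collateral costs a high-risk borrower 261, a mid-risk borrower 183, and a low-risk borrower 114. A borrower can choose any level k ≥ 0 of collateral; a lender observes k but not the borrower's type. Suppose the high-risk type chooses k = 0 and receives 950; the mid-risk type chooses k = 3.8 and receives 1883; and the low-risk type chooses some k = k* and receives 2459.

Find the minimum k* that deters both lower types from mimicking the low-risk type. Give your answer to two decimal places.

6.95

Mid-risk type (on-path payoff 1883 − 183×3.8 = 1187.6) won't mimic when 1187.6 ≥ 2459 − 183·k*, i.e. k* ≥ 6.95.
High-risk type (on-path payoff 950) won't mimic when 950 ≥ 2459 − 261·k*, i.e. k* ≥ 5.78.
Both must hold, so k* = max(5.78, 6.95) = 6.95. The mid-risk type's constraint binds.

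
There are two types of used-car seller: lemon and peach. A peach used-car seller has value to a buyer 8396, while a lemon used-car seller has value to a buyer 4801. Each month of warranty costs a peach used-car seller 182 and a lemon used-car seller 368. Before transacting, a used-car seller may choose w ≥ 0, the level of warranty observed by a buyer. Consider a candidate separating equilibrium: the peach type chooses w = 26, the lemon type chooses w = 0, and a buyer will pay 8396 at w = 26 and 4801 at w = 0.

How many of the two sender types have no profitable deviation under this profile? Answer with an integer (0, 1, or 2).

1

Lemon type: stay at 0 → 4801; mimic → 8396 − 368 × 26 = -1172. IC holds (4801 ≥ -1172).
Peach type: signal → 8396 − 182 × 26 = 3664; deviate to 0 → 4801. IC fails (3664 < 4801).
1 of 2 constraints hold, so this profile is not an equilibrium.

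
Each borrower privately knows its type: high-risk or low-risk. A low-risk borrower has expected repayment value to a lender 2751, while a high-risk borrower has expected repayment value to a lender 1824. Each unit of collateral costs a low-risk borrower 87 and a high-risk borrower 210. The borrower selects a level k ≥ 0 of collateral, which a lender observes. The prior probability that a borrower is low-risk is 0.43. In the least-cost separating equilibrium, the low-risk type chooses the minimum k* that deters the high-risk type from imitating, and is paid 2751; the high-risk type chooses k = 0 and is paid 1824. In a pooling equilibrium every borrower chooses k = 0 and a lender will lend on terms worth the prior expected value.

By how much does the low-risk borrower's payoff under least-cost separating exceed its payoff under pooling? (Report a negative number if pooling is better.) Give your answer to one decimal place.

144.3

Least-cost separating signal: k* solves 1824 = 2751 − 210·k*, so k* = (2751 − 1824)/210 ≈ 4.4143.
Low-risk type's separating payoff: 2751 − 87 × k* = 2751 − 87 × (2751 − 1824)/210 = 2751 − 80649/210 ≈ 2366.957.
Pooling payoff: 0.43 × 2751 + 0.57 × 1824 = 2222.61.
Difference: 2366.957 − 2222.61 = 144.347, i.e. 144.3 to one decimal place.
The low-risk type prefers to separate.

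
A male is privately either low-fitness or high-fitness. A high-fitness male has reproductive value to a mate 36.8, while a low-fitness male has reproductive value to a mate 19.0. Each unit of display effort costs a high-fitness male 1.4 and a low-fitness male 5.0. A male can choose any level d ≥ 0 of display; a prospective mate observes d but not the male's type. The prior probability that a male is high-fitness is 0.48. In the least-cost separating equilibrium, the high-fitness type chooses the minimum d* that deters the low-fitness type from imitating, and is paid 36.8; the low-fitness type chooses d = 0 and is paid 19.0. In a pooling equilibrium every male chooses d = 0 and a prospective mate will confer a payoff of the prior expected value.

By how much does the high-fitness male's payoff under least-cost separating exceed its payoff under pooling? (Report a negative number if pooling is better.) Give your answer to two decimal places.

Least-cost separating signal: d* solves 19.0 = 36.8 − 5.0·d*, so d* = (36.8 − 19.0)/5.0 = 3.56.
High-fitness type's separating payoff: 36.8 − 1.4 × d* = 36.8 − 1.4 × (36.8 − 19.0)/5.0 = 36.8 − 24.92/5.0 = 31.816.
Pooling payoff: 0.48 × 36.8 + 0.52 × 19.0 = 27.544.
Difference: 31.816 − 27.544 = 4.272, i.e. 4.27 to two decimal places.
The high-fitness type prefers to separate.

4.27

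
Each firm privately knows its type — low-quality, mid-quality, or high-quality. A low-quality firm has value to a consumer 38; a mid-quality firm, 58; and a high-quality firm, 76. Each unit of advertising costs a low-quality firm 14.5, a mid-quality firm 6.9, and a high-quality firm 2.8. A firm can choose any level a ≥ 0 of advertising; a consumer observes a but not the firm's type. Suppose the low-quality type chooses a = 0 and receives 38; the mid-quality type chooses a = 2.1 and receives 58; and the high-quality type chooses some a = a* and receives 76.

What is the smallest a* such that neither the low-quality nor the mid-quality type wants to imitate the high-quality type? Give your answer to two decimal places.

4.71

Mid-quality type (on-path payoff 58 − 6.9×2.1 = 43.51) won't mimic when 43.51 ≥ 76 − 6.9·a*, i.e. a* ≥ 4.71.
Low-quality type (on-path payoff 38) won't mimic when 38 ≥ 76 − 14.5·a*, i.e. a* ≥ 2.62.
Both must hold, so a* = max(2.62, 4.71) = 4.71. The mid-quality type's constraint binds.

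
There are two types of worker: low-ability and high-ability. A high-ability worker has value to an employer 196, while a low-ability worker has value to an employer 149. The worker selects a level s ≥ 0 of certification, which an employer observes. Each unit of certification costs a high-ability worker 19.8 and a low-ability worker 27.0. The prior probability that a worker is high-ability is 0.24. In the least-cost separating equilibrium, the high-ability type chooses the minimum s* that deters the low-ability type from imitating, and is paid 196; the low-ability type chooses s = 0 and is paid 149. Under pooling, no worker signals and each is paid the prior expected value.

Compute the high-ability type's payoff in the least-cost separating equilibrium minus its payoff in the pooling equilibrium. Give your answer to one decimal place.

Least-cost separating signal: s* solves 149 = 196 − 27.0·s*, so s* = (196 − 149)/27.0 ≈ 1.7407.
High-ability type's separating payoff: 196 − 19.8 × s* = 196 − 19.8 × (196 − 149)/27.0 = 196 − 930.6/27.0 ≈ 161.533.
Pooling payoff: 0.24 × 196 + 0.76 × 149 = 160.28.
Difference: 161.533 − 160.28 = 1.253, i.e. 1.3 to one decimal place.
The high-ability type prefers to separate.

1.3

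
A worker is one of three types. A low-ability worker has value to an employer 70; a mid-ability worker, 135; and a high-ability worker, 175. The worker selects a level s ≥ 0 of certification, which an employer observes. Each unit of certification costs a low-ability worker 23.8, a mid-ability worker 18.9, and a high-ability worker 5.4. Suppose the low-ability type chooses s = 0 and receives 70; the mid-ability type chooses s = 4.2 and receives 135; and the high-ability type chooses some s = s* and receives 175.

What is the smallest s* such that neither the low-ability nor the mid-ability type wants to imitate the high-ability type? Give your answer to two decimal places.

6.32

Mid-ability type (on-path payoff 135 − 18.9×4.2 = 55.62) won't mimic when 55.62 ≥ 175 − 18.9·s*, i.e. s* ≥ 6.32.
Low-ability type (on-path payoff 70) won't mimic when 70 ≥ 175 − 23.8·s*, i.e. s* ≥ 4.41.
Both must hold, so s* = max(4.41, 6.32) = 6.32. The mid-ability type's constraint binds.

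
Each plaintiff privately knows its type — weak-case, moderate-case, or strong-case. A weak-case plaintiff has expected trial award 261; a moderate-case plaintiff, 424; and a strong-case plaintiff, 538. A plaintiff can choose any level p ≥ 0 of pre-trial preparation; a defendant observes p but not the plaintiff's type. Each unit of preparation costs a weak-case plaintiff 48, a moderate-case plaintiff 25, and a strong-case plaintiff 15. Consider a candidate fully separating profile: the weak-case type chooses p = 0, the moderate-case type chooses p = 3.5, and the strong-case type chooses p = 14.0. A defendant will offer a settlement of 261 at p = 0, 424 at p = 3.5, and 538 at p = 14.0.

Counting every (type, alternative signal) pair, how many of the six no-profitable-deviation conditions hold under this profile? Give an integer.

5

Moderate-case (own payoff 424 − 25×3.5 = 336.5): to p=0 gives 261 → no gain ✓; to p=14.0 gives 538 − 25×14.0 = 188 → no gain ✓.
Weak-case (own payoff 261): to p=3.5 gives 424 − 48×3.5 = 256 → no gain ✓; to p=14.0 gives 538 − 48×14.0 = -134 → no gain ✓.
Strong-case (own payoff 538 − 15×14.0 = 328): to p=0 gives 261 → no gain ✓; to p=3.5 gives 424 − 15×3.5 = 371.5 → profitable ✗.
5 of the 6 constraints hold; not an equilibrium.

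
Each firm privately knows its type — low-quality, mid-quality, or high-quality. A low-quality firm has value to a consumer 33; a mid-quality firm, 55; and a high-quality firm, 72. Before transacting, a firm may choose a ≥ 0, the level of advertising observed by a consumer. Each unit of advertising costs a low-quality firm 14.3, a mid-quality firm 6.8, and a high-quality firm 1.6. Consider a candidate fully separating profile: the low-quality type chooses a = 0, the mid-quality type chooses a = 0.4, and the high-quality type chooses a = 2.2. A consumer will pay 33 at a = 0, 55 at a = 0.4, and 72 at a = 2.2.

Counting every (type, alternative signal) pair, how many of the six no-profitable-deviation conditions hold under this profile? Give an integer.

Mid-quality (own payoff 55 − 6.8×0.4 = 52.28): to a=0 gives 33 → no gain ✓; to a=2.2 gives 72 − 6.8×2.2 = 57.04 → profitable ✗.
High-quality (own payoff 72 − 1.6×2.2 = 68.48): to a=0 gives 33 → no gain ✓; to a=0.4 gives 55 − 1.6×0.4 = 54.36 → no gain ✓.
Low-quality (own payoff 33): to a=0.4 gives 55 − 14.3×0.4 = 49.28 → profitable ✗; to a=2.2 gives 72 − 14.3×2.2 = 40.54 → profitable ✗.
3 of the 6 constraints hold; not an equilibrium.

3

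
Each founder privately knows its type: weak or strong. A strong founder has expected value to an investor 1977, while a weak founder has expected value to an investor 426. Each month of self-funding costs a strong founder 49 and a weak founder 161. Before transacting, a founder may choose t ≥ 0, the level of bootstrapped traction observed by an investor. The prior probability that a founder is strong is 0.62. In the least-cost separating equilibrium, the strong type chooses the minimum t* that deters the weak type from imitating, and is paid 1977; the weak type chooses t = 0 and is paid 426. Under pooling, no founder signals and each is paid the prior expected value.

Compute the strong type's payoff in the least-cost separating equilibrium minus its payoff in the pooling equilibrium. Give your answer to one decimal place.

Least-cost separating signal: t* solves 426 = 1977 − 161·t*, so t* = (1977 − 426)/161 ≈ 9.6335.
Strong type's separating payoff: 1977 − 49 × t* = 1977 − 49 × (1977 − 426)/161 = 1977 − 75999/161 ≈ 1504.957.
Pooling payoff: 0.62 × 1977 + 0.38 × 426 = 1387.62.
Difference: 1504.957 − 1387.62 = 117.337, i.e. 117.3 to one decimal place.
The strong type prefers to separate.

117.3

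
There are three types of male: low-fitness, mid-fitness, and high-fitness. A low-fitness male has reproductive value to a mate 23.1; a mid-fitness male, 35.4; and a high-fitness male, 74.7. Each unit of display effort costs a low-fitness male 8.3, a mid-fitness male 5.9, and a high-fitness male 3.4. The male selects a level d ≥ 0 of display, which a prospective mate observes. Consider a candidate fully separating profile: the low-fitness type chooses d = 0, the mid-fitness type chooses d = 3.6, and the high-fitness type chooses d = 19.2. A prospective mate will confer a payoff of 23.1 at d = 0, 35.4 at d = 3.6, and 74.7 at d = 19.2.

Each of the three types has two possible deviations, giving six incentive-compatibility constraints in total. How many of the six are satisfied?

3

Mid-fitness (own payoff 35.4 − 5.9×3.6 = 14.16): to d=0 gives 23.1 → profitable ✗; to d=19.2 gives 74.7 − 5.9×19.2 = -38.58 → no gain ✓.
Low-fitness (own payoff 23.1): to d=3.6 gives 35.4 − 8.3×3.6 = 5.52 → no gain ✓; to d=19.2 gives 74.7 − 8.3×19.2 = -84.66 → no gain ✓.
High-fitness (own payoff 74.7 − 3.4×19.2 = 9.42): to d=0 gives 23.1 → profitable ✗; to d=3.6 gives 35.4 − 3.4×3.6 = 23.16 → profitable ✗.
3 of the 6 constraints hold; not an equilibrium.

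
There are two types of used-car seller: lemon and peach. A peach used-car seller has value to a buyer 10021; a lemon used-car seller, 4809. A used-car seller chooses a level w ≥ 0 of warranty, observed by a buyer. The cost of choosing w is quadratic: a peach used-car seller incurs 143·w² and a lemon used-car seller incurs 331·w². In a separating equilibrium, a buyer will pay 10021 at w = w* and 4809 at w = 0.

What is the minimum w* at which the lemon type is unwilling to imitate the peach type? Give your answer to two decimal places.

The lemon type at w = 0 receives 4809; imitating at w* yields 10021 − 331·w*².
Indifference: 4809 = 10021 − 331·w*², so w*² = (10021 − 4809) / 331 ≈ 15.7462.
w* = √15.7462 ≈ 3.97.

3.97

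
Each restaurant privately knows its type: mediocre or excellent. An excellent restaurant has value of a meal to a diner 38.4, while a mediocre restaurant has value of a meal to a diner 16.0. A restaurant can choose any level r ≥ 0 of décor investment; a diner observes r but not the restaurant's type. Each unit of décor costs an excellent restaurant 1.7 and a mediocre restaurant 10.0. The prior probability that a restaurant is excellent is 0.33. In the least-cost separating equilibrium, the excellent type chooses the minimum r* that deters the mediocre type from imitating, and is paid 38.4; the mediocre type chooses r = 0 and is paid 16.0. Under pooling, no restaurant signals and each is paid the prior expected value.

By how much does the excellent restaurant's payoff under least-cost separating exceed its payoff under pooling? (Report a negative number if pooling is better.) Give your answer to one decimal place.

Least-cost separating signal: r* solves 16.0 = 38.4 − 10.0·r*, so r* = (38.4 − 16.0)/10.0 = 2.24.
Excellent type's separating payoff: 38.4 − 1.7 × r* = 38.4 − 1.7 × (38.4 − 16.0)/10.0 = 38.4 − 38.08/10.0 = 34.592.
Pooling payoff: 0.33 × 38.4 + 0.67 × 16.0 = 23.392.
Difference: 34.592 − 23.392 = 11.2.
The excellent type prefers to separate.

11.2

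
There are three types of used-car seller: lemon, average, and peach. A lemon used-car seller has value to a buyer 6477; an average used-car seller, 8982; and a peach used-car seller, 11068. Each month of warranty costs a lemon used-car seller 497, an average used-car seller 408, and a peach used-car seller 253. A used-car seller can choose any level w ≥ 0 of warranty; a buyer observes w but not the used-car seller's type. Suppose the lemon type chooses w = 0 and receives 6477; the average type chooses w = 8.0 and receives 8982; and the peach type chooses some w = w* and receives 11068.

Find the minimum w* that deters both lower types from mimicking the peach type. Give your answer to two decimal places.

Lemon type (on-path payoff 6477) won't mimic when 6477 ≥ 11068 − 497·w*, i.e. w* ≥ 9.24.
Average type (on-path payoff 8982 − 408×8.0 = 5718) won't mimic when 5718 ≥ 11068 − 408·w*, i.e. w* ≥ 13.11.
Both must hold, so w* = max(9.24, 13.11) = 13.11. The average type's constraint binds.

13.11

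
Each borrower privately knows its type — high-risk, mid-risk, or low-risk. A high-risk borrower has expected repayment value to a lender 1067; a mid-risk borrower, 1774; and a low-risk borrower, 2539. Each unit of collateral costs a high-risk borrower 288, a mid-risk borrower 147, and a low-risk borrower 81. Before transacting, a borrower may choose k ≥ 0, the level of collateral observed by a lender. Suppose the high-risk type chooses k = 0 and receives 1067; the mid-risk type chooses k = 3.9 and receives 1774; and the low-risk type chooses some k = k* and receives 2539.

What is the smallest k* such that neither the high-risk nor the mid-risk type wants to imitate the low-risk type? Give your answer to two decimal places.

9.10

Mid-risk type (on-path payoff 1774 − 147×3.9 = 1200.7) won't mimic when 1200.7 ≥ 2539 − 147·k*, i.e. k* ≥ 9.10.
High-risk type (on-path payoff 1067) won't mimic when 1067 ≥ 2539 − 288·k*, i.e. k* ≥ 5.11.
Both must hold, so k* = max(5.11, 9.10) = 9.10. The mid-risk type's constraint binds.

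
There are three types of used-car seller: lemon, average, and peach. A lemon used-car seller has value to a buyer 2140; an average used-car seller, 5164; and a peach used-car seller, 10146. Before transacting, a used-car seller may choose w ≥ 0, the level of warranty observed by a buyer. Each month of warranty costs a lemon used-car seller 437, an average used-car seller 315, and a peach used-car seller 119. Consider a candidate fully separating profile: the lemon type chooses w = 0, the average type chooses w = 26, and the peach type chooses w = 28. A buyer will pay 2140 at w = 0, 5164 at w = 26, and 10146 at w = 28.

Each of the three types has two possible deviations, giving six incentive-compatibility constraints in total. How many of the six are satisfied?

Peach (own payoff 10146 − 119×28 = 6814): to w=0 gives 2140 → no gain ✓; to w=26 gives 5164 − 119×26 = 2070 → no gain ✓.
Lemon (own payoff 2140): to w=26 gives 5164 − 437×26 = -6198 → no gain ✓; to w=28 gives 10146 − 437×28 = -2090 → no gain ✓.
Average (own payoff 5164 − 315×26 = -3026): to w=0 gives 2140 → profitable ✗; to w=28 gives 10146 − 315×28 = 1326 → profitable ✗.
4 of the 6 constraints hold; not an equilibrium.

4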